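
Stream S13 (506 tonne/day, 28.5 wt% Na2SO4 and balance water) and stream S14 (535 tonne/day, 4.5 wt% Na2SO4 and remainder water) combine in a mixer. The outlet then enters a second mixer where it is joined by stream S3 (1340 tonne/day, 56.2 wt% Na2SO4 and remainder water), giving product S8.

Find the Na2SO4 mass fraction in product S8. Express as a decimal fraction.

Overall, product flow = 2381 tonne/day.
Na2SO4 in = 506×0.285 + 535×0.045 + 1340×0.562 = 921.37 tonne/day.
Na2SO4 fraction in S8 = 0.387.

0.387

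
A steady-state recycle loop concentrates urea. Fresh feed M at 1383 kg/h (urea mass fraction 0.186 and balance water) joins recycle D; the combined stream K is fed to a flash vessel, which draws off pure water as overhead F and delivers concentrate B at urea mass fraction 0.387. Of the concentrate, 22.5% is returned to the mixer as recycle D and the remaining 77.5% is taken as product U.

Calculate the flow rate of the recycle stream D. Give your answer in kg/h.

193 kg/h

Overall urea balance (none leaves overhead): urea in fresh feed = urea in product, i.e. 1383×0.186 = (1−0.225)·B·0.387.
B = 257.24/(0.387×0.775) = 857.67 kg/h.
Recycle D = 0.225×857.67 = 192.98 kg/h.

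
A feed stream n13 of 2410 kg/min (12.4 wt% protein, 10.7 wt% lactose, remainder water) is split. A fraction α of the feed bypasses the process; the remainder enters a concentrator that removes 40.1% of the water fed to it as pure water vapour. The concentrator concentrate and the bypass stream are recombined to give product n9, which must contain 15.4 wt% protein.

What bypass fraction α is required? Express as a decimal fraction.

All 2410×0.124 = 298.84 kg/min of protein reaches n9, so n9 = 298.84/0.154 = 1940.5 kg/min and vapour = 469.48 kg/min.
The evaporator receives (1−α)·2410 of feed at 0.769 water and removes 0.401 of that water:
0.401×0.769×(1−α)×2410 = 469.48
(1−α) = 469.48/743.17 = 0.6317;  α = 0.3683.

0.368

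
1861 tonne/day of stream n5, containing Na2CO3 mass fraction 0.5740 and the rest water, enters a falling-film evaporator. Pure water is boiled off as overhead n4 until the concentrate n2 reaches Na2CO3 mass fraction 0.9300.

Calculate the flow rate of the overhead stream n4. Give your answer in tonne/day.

Na2CO3 is conserved: 1861×0.574 = 1068.2 tonne/day all reports to the concentrate.
Concentrate = 1068.2/(target fraction) = 1148.6 tonne/day.
Overhead = 1861 − 1148.6 = 712.38 tonne/day.

712.4 tonne/day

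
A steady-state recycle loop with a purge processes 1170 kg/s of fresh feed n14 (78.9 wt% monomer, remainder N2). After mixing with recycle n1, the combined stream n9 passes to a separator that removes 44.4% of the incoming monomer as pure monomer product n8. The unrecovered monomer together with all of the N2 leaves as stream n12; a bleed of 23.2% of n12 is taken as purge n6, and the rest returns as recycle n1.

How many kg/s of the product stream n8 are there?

715.3 kg/s

monomer in n9: m_A = 1170×0.789 + (1−0.232)·(1−0.444)·m_A, so m_A = 923.13/0.5730 = 1611.1 kg/s.
Product n8 = 0.444×1611.1 = 715.31 kg/s.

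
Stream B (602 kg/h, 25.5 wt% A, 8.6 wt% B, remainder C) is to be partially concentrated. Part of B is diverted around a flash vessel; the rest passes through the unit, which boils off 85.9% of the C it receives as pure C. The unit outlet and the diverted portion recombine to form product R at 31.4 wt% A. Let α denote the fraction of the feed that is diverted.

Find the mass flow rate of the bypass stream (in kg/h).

All 602×0.255 = 153.51 kg/h of A reaches R, so R = 153.51/0.314 = 488.89 kg/h and vapour = 113.11 kg/h.
The evaporator receives (1−α)·602 of feed at 0.659 C and removes 0.859 of that C:
0.859×0.659×(1−α)×602 = 113.11
(1−α) = 113.11/340.78 = 0.3319;  α = 0.6681.
Bypass flow = 0.6681×602 = 402.18 kg/h.

402.2 kg/h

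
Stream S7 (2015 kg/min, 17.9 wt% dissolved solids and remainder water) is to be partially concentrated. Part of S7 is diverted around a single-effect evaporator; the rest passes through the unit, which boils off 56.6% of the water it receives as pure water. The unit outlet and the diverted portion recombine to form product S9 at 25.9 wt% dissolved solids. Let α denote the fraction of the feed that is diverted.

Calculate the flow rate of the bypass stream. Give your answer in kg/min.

All 2015×0.179 = 360.69 kg/min of dissolved solids reaches S9, so S9 = 360.69/0.259 = 1392.6 kg/min and vapour = 622.39 kg/min.
The evaporator receives (1−α)·2015 of feed at 0.821 water and removes 0.566 of that water:
0.566×0.821×(1−α)×2015 = 622.39
(1−α) = 622.39/936.34 = 0.6647;  α = 0.3353.
Bypass flow = 0.3353×2015 = 675.61 kg/min.

675.6 kg/min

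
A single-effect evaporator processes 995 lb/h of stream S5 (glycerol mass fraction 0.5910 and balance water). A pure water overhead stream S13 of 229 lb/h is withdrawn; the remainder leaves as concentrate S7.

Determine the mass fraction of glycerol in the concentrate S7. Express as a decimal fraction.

0.7677

glycerol is not removed: 995×0.591 = 588.04 lb/h of glycerol enters S7.
Concentrate = 995 − 229 = 766 lb/h.
Mass fraction = 588.04/766 = 0.7677.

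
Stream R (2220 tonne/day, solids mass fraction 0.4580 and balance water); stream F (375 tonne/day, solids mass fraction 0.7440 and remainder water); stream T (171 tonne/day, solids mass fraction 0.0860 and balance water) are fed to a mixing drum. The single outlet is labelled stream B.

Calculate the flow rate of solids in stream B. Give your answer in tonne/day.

solids out = solids in = 2220×0.458 + 375×0.744 + 171×0.086 = 1310.5 tonne/day.

1310 tonne/day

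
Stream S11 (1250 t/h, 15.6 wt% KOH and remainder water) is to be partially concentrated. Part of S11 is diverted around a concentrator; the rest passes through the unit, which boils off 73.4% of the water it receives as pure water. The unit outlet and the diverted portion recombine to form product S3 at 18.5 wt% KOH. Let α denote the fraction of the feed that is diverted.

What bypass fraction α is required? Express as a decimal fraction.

All 1250×0.156 = 195 t/h of KOH reaches S3, so S3 = 195/0.185 = 1054.1 t/h and vapour = 195.95 t/h.
The evaporator receives (1−α)·1250 of feed at 0.844 water and removes 0.734 of that water:
0.734×0.844×(1−α)×1250 = 195.95
(1−α) = 195.95/774.37 = 0.2530;  α = 0.7470.

0.747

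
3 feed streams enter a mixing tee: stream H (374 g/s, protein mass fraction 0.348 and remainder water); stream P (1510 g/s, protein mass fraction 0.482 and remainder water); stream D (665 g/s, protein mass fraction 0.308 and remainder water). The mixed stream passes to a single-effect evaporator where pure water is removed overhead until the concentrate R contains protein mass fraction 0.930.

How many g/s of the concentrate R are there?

protein entering = 374×0.348 + 1510×0.482 + 665×0.308 = 1062.8 g/s.
All protein reports to R, so R = 1062.8/0.930 = 1142.8 g/s.

1143 g/s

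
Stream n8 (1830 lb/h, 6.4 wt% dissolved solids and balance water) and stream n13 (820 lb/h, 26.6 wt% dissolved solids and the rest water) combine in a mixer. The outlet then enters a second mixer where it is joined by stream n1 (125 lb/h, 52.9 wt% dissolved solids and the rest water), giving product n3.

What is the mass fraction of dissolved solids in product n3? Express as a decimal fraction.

0.145

Overall, product flow = 2775 lb/h.
dissolved solids in = 1830×0.064 + 820×0.266 + 125×0.529 = 401.37 lb/h.
dissolved solids fraction in n3 = 0.145.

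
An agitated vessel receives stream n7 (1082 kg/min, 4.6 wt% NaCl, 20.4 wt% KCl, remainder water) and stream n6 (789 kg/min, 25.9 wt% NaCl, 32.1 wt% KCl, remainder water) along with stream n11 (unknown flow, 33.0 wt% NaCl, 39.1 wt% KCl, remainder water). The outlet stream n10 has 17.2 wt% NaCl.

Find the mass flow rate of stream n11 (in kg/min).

428.4 kg/min

Let n11 be the unknown flow. Total out = 1871 + n11.
NaCl balance: 254.12 + 0.330·n11 = 0.172·(1871 + n11)
(0.330 − 0.172)·n11 = 0.172×1871 − 254.12 = 67.689
n11 = 67.689 / 0.158 = 428.41 kg/min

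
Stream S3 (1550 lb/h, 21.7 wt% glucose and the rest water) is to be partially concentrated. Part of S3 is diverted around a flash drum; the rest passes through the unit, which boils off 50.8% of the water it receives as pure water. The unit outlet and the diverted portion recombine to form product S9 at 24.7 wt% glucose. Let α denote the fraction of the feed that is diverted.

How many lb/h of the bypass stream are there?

1077 lb/h

All 1550×0.217 = 336.35 lb/h of glucose reaches S9, so S9 = 336.35/0.247 = 1361.7 lb/h and vapour = 188.26 lb/h.
The evaporator receives (1−α)·1550 of feed at 0.783 water and removes 0.508 of that water:
0.508×0.783×(1−α)×1550 = 188.26
(1−α) = 188.26/616.53 = 0.3054;  α = 0.6946.
Bypass flow = 0.6946×1550 = 1076.7 lb/h.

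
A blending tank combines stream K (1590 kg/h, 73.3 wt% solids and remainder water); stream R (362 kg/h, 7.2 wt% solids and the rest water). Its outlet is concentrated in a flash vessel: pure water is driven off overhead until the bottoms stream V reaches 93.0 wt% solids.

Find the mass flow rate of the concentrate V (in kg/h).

solids entering = 1590×0.733 + 362×0.072 = 1191.5 kg/h.
All solids reports to V, so V = 1191.5/0.930 = 1281.2 kg/h.

1281 kg/h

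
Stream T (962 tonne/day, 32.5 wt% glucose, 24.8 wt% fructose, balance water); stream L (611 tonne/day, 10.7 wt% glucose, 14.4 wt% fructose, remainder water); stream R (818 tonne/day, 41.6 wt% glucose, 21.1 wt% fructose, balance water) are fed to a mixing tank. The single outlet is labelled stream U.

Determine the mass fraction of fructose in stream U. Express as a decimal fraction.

0.2088

Total flow out = 962 + 611 + 818 = 2391 tonne/day.
fructose in = 962×0.248 + 611×0.144 + 818×0.211 = 499.16 tonne/day.
fructose mass fraction in U = 499.16/2391 = 0.2088.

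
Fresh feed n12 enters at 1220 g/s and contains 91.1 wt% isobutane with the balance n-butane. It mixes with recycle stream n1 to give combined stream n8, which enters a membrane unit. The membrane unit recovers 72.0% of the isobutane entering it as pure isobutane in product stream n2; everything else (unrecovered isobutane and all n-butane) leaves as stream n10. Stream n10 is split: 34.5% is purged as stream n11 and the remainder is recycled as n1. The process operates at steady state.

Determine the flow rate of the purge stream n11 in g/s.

240.1 g/s

n-butane enters only via n12 and leaves only via the purge: 1220×0.089 = 0.345×(n-butane in n10), and the membrane unit passes all n-butane, so n-butane in n8 = n-butane in n10 = 314.72 g/s.
isobutane in n8: m_A = 1220×0.911 + (1−0.345)·(1−0.720)·m_A, so m_A = 1111.4/0.8166 = 1361 g/s.
n10 = (1−0.720)×1361 + 314.72 = 695.81 g/s.
Purge n11 = 0.345×695.81 = 240.06 g/s.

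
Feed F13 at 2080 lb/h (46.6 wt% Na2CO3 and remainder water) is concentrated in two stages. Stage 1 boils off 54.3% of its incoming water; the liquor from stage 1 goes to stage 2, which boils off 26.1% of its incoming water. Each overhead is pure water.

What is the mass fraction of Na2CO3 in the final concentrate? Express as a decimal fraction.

0.721

water in feed = 2080×0.534 = 1110.7 lb/h.
After stage 1: water left = (1−0.543)×1110.7 = 507.6; stream total = 1476.9 lb/h.
After stage 2: water left = (1−0.261)×507.6 = 375.12; final concentrate = 1344.4 lb/h.
Na2CO3 fraction = 969.28/1344.4 = 0.721.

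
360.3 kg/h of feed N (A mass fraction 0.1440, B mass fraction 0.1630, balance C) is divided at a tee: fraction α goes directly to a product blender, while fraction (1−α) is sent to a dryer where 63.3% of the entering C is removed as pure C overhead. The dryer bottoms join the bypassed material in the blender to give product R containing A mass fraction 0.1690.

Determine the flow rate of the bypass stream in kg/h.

238.8 kg/h

All 360.3×0.144 = 51.883 kg/h of A reaches R, so R = 51.883/0.169 = 307 kg/h and vapour = 53.299 kg/h.
The evaporator receives (1−α)·360.3 of feed at 0.693 C and removes 0.633 of that C:
0.633×0.693×(1−α)×360.3 = 53.299
(1−α) = 53.299/158.05 = 0.3372;  α = 0.6628.
Bypass flow = 0.6628×360.3 = 238.8 kg/h.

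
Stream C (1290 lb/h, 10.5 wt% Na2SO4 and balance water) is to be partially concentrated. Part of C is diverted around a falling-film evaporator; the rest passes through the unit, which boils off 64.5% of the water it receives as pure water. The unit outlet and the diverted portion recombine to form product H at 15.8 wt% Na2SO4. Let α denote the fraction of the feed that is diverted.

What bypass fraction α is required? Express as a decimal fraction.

0.419

All 1290×0.105 = 135.45 lb/h of Na2SO4 reaches H, so H = 135.45/0.158 = 857.28 lb/h and vapour = 432.72 lb/h.
The evaporator receives (1−α)·1290 of feed at 0.895 water and removes 0.645 of that water:
0.645×0.895×(1−α)×1290 = 432.72
(1−α) = 432.72/744.68 = 0.5811;  α = 0.4189.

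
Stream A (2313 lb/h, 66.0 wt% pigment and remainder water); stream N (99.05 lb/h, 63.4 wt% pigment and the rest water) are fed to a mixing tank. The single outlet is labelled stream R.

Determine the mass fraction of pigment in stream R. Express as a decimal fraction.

Total flow out = 2313 + 99.05 = 2412.1 lb/h.
pigment in = 2313×0.660 + 99.05×0.634 = 1589.4 lb/h.
pigment mass fraction in R = 1589.4/2412.1 = 0.659.

0.659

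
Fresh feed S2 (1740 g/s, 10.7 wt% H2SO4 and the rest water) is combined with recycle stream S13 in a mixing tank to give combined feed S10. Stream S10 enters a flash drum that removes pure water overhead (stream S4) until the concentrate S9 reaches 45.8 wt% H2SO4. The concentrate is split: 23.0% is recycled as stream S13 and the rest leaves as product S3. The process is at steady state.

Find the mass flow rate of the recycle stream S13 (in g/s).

121.4 g/s

Overall H2SO4 balance (none leaves overhead): H2SO4 in fresh feed = H2SO4 in product, i.e. 1740×0.107 = (1−0.230)·S9·0.458.
S9 = 186.18/(0.458×0.770) = 527.93 g/s.
Recycle S13 = 0.230×527.93 = 121.42 g/s.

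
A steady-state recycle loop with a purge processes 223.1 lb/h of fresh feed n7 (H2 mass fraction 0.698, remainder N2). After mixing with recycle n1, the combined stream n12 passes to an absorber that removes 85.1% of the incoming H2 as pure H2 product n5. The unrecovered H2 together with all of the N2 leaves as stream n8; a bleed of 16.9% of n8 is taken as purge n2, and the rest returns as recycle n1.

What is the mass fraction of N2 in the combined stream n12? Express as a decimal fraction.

N2 enters only via n7 and leaves only via the purge: 223.1×0.302 = 0.169×(N2 in n8), and the absorber passes all N2, so N2 in n12 = N2 in n8 = 398.68 lb/h.
H2 in n12: m_A = 223.1×0.698 + (1−0.169)·(1−0.851)·m_A, so m_A = 155.72/0.8762 = 177.73 lb/h.
n12 = 177.73 + 398.68 = 576.41 lb/h.
N2 fraction in n12 = 398.68/576.41 = 0.692.

0.692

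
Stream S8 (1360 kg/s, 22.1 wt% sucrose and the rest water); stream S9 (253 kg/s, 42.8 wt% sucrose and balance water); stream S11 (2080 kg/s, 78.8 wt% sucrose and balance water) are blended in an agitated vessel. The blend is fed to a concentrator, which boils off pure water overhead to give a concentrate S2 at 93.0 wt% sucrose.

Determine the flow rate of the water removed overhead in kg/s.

1491 kg/s

sucrose entering = 1360×0.221 + 253×0.428 + 2080×0.788 = 2047.9 kg/s.
All sucrose reports to S2, so S2 = 2047.9/0.930 = 2202 kg/s.
Total feed = 3693 kg/s; overhead = 3693 − 2202 = 1491 kg/s.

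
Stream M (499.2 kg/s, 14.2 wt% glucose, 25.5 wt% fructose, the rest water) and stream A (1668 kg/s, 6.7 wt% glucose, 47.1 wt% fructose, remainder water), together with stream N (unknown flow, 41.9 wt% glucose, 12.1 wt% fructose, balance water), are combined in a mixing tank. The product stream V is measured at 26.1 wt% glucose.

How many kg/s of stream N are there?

2424 kg/s

Let N be the unknown flow. Total out = 2167.2 + N.
glucose balance: 182.64 + 0.419·N = 0.261·(2167.2 + N)
(0.419 − 0.261)·N = 0.261×2167.2 − 182.64 = 383
N = 383 / 0.158 = 2424 kg/s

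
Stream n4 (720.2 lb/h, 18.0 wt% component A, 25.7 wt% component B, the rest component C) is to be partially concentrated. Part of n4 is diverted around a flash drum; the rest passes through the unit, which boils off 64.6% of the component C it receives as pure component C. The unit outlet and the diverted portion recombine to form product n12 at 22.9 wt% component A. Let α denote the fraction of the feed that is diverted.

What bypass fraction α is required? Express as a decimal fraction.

All 720.2×0.180 = 129.64 lb/h of component A reaches n12, so n12 = 129.64/0.229 = 566.1 lb/h and vapour = 154.1 lb/h.
The evaporator receives (1−α)·720.2 of feed at 0.563 component C and removes 0.646 of that component C:
0.646×0.563×(1−α)×720.2 = 154.1
(1−α) = 154.1/261.94 = 0.5883;  α = 0.4117.

0.412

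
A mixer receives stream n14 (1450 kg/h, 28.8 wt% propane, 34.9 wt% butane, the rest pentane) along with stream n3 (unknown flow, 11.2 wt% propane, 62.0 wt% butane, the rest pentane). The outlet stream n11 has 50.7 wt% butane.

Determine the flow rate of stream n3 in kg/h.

2027 kg/h

Let n3 be the unknown flow. Total out = 1450 + n3.
butane balance: 506.05 + 0.620·n3 = 0.507·(1450 + n3)
(0.620 − 0.507)·n3 = 0.507×1450 − 506.05 = 229.1
n3 = 229.1 / 0.113 = 2027.4 kg/h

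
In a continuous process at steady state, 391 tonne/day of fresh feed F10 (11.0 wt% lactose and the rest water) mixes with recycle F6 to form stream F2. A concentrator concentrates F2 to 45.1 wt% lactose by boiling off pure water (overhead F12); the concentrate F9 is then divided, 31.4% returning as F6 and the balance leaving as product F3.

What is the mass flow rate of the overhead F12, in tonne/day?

Overall lactose balance (none leaves overhead): lactose in fresh feed = lactose in product, i.e. 391×0.110 = (1−0.314)·F9·0.451.
F9 = 43.01/(0.451×0.686) = 139.02 tonne/day.
Recycle F6 = 0.314×139.02 = 43.651 tonne/day.
Combined feed F2 = 391 + 43.651 = 434.65 tonne/day.
Overhead F12 = F2 − F9 = 434.65 − 139.02 = 295.63 tonne/day.

295.6 tonne/day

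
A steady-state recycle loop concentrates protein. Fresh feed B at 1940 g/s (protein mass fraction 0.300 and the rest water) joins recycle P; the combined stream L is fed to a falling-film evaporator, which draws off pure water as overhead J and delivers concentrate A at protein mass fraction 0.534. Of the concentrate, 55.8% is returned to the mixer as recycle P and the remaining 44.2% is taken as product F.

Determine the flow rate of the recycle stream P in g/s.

Overall protein balance (none leaves overhead): protein in fresh feed = protein in product, i.e. 1940×0.300 = (1−0.558)·A·0.534.
A = 582/(0.534×0.442) = 2465.8 g/s.
Recycle P = 0.558×2465.8 = 1375.9 g/s.

1376 g/s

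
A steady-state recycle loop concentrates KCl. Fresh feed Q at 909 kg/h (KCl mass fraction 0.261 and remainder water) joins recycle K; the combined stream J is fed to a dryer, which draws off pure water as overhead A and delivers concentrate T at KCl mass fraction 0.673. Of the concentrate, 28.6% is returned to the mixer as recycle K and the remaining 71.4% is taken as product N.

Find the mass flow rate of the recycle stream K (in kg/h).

Overall KCl balance (none leaves overhead): KCl in fresh feed = KCl in product, i.e. 909×0.261 = (1−0.286)·T·0.673.
T = 237.25/(0.673×0.714) = 493.73 kg/h.
Recycle K = 0.286×493.73 = 141.21 kg/h.

141.2 kg/h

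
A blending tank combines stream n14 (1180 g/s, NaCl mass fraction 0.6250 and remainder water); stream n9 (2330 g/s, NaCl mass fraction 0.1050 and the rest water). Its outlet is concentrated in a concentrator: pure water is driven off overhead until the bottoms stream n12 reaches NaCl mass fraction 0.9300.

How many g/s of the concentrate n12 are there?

NaCl entering = 1180×0.625 + 2330×0.105 = 982.15 g/s.
All NaCl reports to n12, so n12 = 982.15/0.930 = 1056.1 g/s.

1056 g/s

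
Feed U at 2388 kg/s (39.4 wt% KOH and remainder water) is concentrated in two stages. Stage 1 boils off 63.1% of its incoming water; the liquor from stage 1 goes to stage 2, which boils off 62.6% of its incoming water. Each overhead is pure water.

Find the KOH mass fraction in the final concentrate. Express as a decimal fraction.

0.825

water in feed = 2388×0.606 = 1447.1 kg/s.
After stage 1: water left = (1−0.631)×1447.1 = 533.99; stream total = 1474.9 kg/s.
After stage 2: water left = (1−0.626)×533.99 = 199.71; final concentrate = 1140.6 kg/s.
KOH fraction = 940.87/1140.6 = 0.825.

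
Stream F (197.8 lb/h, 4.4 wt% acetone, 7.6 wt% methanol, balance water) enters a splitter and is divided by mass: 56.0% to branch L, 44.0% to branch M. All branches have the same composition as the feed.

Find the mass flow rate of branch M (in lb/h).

87.03 lb/h

Branch M flow = 0.440×197.8 = 87.032 lb/h.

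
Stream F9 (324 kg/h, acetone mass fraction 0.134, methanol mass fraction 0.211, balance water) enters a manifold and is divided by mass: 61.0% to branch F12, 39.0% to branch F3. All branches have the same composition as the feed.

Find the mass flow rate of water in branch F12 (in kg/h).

129.5 kg/h

Branch F12 total = 0.610×324 = 197.64 kg/h.
water in F12 = 0.655×197.64 = 129.45 kg/h.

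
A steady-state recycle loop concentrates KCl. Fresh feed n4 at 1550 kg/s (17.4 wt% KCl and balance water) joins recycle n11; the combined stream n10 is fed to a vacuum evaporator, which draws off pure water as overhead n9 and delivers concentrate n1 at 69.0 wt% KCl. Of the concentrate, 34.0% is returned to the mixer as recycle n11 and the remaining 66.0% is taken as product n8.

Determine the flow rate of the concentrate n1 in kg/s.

Overall KCl balance (none leaves overhead): KCl in fresh feed = KCl in product, i.e. 1550×0.174 = (1−0.340)·n1·0.690.
n1 = 269.7/(0.690×0.660) = 592.23 kg/s.

592.2 kg/s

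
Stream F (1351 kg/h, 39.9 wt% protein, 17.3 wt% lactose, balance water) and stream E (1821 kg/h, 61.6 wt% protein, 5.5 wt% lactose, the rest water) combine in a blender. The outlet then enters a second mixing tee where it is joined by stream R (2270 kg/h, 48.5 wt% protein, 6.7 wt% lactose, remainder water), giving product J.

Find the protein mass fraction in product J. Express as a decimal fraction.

Overall, product flow = 5442 kg/h.
protein in = 1351×0.399 + 1821×0.616 + 2270×0.485 = 2761.7 kg/h.
protein fraction in J = 0.507.

0.507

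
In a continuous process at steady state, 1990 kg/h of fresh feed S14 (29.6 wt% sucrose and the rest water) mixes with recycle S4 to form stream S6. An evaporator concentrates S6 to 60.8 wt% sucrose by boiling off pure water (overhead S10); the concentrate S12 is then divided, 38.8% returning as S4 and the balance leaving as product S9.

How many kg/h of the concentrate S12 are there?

Overall sucrose balance (none leaves overhead): sucrose in fresh feed = sucrose in product, i.e. 1990×0.296 = (1−0.388)·S12·0.608.
S12 = 589.04/(0.608×0.612) = 1583 kg/h.

1583 kg/h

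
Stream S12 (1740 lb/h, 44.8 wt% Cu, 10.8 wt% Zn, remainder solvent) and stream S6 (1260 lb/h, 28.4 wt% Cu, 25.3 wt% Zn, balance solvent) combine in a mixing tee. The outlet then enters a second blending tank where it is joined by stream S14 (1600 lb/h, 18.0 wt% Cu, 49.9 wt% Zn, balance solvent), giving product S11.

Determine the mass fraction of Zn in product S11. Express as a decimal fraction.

0.2837

Overall, product flow = 4600 lb/h.
Zn in = 1740×0.108 + 1260×0.253 + 1600×0.499 = 1305.1 lb/h.
Zn fraction in S11 = 0.2837.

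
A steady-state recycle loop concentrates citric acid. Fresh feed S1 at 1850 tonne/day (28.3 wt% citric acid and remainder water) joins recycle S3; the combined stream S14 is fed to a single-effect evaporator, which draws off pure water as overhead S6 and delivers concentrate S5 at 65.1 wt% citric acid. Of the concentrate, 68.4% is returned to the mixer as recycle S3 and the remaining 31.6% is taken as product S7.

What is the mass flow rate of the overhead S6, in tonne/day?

Overall citric acid balance (none leaves overhead): citric acid in fresh feed = citric acid in product, i.e. 1850×0.283 = (1−0.684)·S5·0.651.
S5 = 523.55/(0.651×0.316) = 2545 tonne/day.
Recycle S3 = 0.684×2545 = 1740.8 tonne/day.
Combined feed S14 = 1850 + 1740.8 = 3590.8 tonne/day.
Overhead S6 = S14 − S5 = 3590.8 − 2545 = 1045.8 tonne/day.

1046 tonne/day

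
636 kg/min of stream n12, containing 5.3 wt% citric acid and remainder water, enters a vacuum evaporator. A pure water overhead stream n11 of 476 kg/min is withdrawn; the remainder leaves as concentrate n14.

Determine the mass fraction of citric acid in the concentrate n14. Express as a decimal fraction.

0.211

citric acid is not removed: 636×0.053 = 33.708 kg/min of citric acid enters n14.
Concentrate = 636 − 476 = 160 kg/min.
Mass fraction = 33.708/160 = 0.211.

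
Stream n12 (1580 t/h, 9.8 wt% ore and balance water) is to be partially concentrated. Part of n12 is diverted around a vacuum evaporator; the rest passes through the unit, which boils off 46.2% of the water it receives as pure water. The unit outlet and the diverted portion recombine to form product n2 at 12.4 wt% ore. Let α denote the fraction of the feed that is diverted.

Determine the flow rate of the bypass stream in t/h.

785 t/h

All 1580×0.098 = 154.84 t/h of ore reaches n2, so n2 = 154.84/0.124 = 1248.7 t/h and vapour = 331.29 t/h.
The evaporator receives (1−α)·1580 of feed at 0.902 water and removes 0.462 of that water:
0.462×0.902×(1−α)×1580 = 331.29
(1−α) = 331.29/658.42 = 0.5032;  α = 0.4968.
Bypass flow = 0.4968×1580 = 785.01 t/h.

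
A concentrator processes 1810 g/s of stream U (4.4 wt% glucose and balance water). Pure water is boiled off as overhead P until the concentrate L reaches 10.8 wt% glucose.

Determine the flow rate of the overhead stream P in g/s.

1073 g/s

glucose is conserved: 1810×0.044 = 79.64 g/s all reports to the concentrate.
Concentrate = 79.64/(target fraction) = 737.41 g/s.
Overhead = 1810 − 737.41 = 1072.6 g/s.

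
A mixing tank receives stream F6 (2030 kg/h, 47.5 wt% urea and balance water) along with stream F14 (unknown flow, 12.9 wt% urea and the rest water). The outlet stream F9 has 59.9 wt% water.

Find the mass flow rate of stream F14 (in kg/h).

Let F14 be the unknown flow. Total out = 2030 + F14.
water balance: 1065.8 + 0.871·F14 = 0.599·(2030 + F14)
(0.871 − 0.599)·F14 = 0.599×2030 − 1065.8 = 150.22
F14 = 150.22 / 0.272 = 552.28 kg/h

552.3 kg/h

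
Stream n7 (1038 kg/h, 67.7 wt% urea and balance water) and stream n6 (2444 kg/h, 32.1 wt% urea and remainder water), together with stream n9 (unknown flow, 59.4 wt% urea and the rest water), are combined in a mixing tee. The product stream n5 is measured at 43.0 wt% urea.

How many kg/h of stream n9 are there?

61.04 kg/h

Let n9 be the unknown flow. Total out = 3482 + n9.
urea balance: 1487.2 + 0.594·n9 = 0.430·(3482 + n9)
(0.594 − 0.430)·n9 = 0.430×3482 − 1487.2 = 10.01
n9 = 10.01 / 0.164 = 61.037 kg/h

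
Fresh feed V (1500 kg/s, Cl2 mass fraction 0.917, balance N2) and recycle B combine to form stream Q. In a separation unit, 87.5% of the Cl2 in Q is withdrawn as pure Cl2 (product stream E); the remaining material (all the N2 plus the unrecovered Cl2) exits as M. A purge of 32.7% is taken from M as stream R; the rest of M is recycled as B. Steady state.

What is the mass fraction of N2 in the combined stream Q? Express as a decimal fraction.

N2 enters only via V and leaves only via the purge: 1500×0.083 = 0.327×(N2 in M), and the separation unit passes all N2, so N2 in Q = N2 in M = 380.73 kg/s.
Cl2 in Q: m_A = 1500×0.917 + (1−0.327)·(1−0.875)·m_A, so m_A = 1375.5/0.9159 = 1501.8 kg/s.
Q = 1501.8 + 380.73 = 1882.6 kg/s.
N2 fraction in Q = 380.73/1882.6 = 0.202.

0.202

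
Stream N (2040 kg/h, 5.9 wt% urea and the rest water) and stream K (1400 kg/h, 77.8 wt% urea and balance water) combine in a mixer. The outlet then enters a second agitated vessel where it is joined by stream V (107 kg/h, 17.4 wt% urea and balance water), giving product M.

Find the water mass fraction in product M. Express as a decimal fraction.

Overall, product flow = 3547 kg/h.
water in = 2040×0.941 + 1400×0.222 + 107×0.826 = 2318.8 kg/h.
water fraction in M = 0.654.

0.654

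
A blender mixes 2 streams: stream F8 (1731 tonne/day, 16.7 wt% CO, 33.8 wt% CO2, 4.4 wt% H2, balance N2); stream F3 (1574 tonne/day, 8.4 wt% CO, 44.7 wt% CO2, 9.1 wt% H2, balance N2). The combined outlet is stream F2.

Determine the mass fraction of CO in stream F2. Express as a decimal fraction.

0.127

Total flow out = 1731 + 1574 = 3305 tonne/day.
CO in = 1731×0.167 + 1574×0.084 = 421.29 tonne/day.
CO mass fraction in F2 = 421.29/3305 = 0.127.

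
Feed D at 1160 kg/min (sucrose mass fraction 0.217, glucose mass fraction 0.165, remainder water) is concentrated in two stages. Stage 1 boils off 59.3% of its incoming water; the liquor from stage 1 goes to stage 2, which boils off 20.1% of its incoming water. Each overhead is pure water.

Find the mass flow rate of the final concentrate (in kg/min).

676.2 kg/min

water in feed = 1160×0.618 = 716.88 kg/min.
After stage 1: water left = (1−0.593)×716.88 = 291.77; stream total = 734.89 kg/min.
After stage 2: water left = (1−0.201)×291.77 = 233.12; final concentrate = 676.24 kg/min.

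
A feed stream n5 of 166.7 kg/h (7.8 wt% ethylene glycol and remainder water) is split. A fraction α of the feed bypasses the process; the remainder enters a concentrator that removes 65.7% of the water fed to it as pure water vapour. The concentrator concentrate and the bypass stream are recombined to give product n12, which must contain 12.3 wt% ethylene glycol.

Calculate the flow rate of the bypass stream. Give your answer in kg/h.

All 166.7×0.078 = 13.003 kg/h of ethylene glycol reaches n12, so n12 = 13.003/0.123 = 105.71 kg/h and vapour = 60.988 kg/h.
The evaporator receives (1−α)·166.7 of feed at 0.922 water and removes 0.657 of that water:
0.657×0.922×(1−α)×166.7 = 60.988
(1−α) = 60.988/100.98 = 0.6040;  α = 0.3960.
Bypass flow = 0.3960×166.7 = 66.019 kg/h.

66.02 kg/h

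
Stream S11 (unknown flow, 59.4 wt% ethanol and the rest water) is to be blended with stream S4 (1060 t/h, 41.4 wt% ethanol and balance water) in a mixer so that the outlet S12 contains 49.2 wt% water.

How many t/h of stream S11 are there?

Let S11 be the unknown flow. Total out = 1060 + S11.
water balance: 621.16 + 0.406·S11 = 0.492·(1060 + S11)
(0.406 − 0.492)·S11 = 0.492×1060 − 621.16 = -99.64
S11 = -99.64 / -0.086 = 1158.6 t/h

1159 t/h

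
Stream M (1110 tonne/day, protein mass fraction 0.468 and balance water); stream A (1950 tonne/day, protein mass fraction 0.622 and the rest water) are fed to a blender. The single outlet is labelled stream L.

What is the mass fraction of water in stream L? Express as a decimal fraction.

0.434

Total flow out = 1110 + 1950 = 3060 tonne/day.
water in = 1110×0.532 + 1950×0.378 = 1327.6 tonne/day.
water mass fraction in L = 1327.6/3060 = 0.434.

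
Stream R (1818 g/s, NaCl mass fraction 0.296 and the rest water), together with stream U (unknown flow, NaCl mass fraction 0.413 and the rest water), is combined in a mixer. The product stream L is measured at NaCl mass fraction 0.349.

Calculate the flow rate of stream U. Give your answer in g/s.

1506 g/s

Let U be the unknown flow. Total out = 1818 + U.
NaCl balance: 538.13 + 0.413·U = 0.349·(1818 + U)
(0.413 − 0.349)·U = 0.349×1818 − 538.13 = 96.354
U = 96.354 / 0.064 = 1505.5 g/s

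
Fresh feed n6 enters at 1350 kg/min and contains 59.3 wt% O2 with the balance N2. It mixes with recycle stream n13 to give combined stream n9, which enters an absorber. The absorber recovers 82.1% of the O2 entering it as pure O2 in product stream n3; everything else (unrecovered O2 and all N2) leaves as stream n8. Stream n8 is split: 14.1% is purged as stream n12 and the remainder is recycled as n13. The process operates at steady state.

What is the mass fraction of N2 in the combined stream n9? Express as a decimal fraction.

N2 enters only via n6 and leaves only via the purge: 1350×0.407 = 0.141×(N2 in n8), and the absorber passes all N2, so N2 in n9 = N2 in n8 = 3896.8 kg/min.
O2 in n9: m_A = 1350×0.593 + (1−0.141)·(1−0.821)·m_A, so m_A = 800.55/0.8462 = 946.01 kg/min.
n9 = 946.01 + 3896.8 = 4842.8 kg/min.
N2 fraction in n9 = 3896.8/4842.8 = 0.805.

0.805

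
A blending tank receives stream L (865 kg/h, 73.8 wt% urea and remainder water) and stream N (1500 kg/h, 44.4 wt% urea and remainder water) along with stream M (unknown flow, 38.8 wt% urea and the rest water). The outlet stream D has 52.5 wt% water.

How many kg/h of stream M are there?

2080 kg/h

Let M be the unknown flow. Total out = 2365 + M.
water balance: 1060.6 + 0.612·M = 0.525·(2365 + M)
(0.612 − 0.525)·M = 0.525×2365 − 1060.6 = 180.99
M = 180.99 / 0.087 = 2080.4 kg/h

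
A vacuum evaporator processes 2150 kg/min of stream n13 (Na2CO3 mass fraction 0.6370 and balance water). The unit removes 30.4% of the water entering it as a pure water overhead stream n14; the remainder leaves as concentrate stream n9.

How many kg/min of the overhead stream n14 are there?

237.3 kg/min

water entering = 2150×0.363 = 780.45 kg/min; overhead removed = 0.304×780.45 = 237.26 kg/min.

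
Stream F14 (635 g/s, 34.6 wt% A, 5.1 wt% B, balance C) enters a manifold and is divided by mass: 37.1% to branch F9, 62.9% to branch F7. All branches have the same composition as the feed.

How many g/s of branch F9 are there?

235.6 g/s

Branch F9 flow = 0.371×635 = 235.59 g/s.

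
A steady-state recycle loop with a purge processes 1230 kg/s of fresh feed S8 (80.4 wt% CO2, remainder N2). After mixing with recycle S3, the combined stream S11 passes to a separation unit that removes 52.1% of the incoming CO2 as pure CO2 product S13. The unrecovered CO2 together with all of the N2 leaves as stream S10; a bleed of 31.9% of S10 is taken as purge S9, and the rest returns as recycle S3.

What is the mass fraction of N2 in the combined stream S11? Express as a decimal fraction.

0.340

N2 enters only via S8 and leaves only via the purge: 1230×0.196 = 0.319×(N2 in S10), and the separation unit passes all N2, so N2 in S11 = N2 in S10 = 755.74 kg/s.
CO2 in S11: m_A = 1230×0.804 + (1−0.319)·(1−0.521)·m_A, so m_A = 988.92/0.6738 = 1467.7 kg/s.
S11 = 1467.7 + 755.74 = 2223.4 kg/s.
N2 fraction in S11 = 755.74/2223.4 = 0.340.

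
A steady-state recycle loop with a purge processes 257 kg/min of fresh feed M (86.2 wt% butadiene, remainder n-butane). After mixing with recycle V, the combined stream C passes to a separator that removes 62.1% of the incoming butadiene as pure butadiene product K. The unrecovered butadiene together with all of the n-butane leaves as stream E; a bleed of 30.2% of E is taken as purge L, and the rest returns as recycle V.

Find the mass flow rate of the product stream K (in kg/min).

butadiene in C: m_A = 257×0.862 + (1−0.302)·(1−0.621)·m_A, so m_A = 221.53/0.7355 = 301.22 kg/min.
Product K = 0.621×301.22 = 187.06 kg/min.

187.1 kg/min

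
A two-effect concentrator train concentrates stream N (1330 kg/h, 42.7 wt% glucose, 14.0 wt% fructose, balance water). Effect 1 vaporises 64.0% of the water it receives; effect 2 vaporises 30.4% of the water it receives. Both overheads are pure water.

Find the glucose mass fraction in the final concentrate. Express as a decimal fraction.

0.632

water in feed = 1330×0.433 = 575.89 kg/h.
After stage 1: water left = (1−0.640)×575.89 = 207.32; stream total = 961.43 kg/h.
After stage 2: water left = (1−0.304)×207.32 = 144.29; final concentrate = 898.4 kg/h.
glucose fraction = 567.91/898.4 = 0.632.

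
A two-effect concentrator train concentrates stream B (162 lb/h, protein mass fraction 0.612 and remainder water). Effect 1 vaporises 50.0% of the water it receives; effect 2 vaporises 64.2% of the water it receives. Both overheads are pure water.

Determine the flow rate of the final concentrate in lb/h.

110.4 lb/h

water in feed = 162×0.388 = 62.856 lb/h.
After stage 1: water left = (1−0.500)×62.856 = 31.428; stream total = 130.57 lb/h.
After stage 2: water left = (1−0.642)×31.428 = 11.251; final concentrate = 110.4 lb/h.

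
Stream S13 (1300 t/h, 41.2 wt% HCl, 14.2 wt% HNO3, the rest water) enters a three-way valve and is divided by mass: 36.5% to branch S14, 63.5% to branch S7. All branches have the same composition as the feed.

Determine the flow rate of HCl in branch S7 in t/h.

340.1 t/h

Branch S7 total = 0.635×1300 = 825.5 t/h.
HCl in S7 = 0.412×825.5 = 340.11 t/h.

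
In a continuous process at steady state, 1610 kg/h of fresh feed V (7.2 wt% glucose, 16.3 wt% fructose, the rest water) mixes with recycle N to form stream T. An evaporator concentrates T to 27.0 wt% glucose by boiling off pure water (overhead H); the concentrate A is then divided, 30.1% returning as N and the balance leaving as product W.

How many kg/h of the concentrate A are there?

Overall glucose balance (none leaves overhead): glucose in fresh feed = glucose in product, i.e. 1610×0.072 = (1−0.301)·A·0.270.
A = 115.92/(0.270×0.699) = 614.21 kg/h.

614.2 kg/h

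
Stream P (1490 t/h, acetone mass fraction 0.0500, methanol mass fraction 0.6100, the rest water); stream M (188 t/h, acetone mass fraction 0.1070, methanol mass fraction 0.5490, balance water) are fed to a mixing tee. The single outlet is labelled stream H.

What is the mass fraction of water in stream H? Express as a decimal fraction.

Total flow out = 1490 + 188 = 1678 t/h.
water in = 1490×0.340 + 188×0.344 = 571.27 t/h.
water mass fraction in H = 571.27/1678 = 0.3404.

0.3404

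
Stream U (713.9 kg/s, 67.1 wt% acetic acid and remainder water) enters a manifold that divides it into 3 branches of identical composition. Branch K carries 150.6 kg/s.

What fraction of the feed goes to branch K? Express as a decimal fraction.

Fraction to K = 150.6/713.9 = 0.2110.

0.211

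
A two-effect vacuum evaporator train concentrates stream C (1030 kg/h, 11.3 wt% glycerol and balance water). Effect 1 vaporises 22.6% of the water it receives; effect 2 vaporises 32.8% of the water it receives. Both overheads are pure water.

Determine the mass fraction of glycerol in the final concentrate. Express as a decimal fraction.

water in feed = 1030×0.887 = 913.61 kg/h.
After stage 1: water left = (1−0.226)×913.61 = 707.13; stream total = 823.52 kg/h.
After stage 2: water left = (1−0.328)×707.13 = 475.19; final concentrate = 591.58 kg/h.
glycerol fraction = 116.39/591.58 = 0.197.

0.197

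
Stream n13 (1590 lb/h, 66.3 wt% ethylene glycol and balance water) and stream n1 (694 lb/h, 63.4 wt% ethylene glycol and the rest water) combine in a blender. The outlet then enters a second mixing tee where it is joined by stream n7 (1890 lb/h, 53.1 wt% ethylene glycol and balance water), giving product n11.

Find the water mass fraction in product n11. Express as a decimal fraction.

0.4016

Overall, product flow = 4174 lb/h.
water in = 1590×0.337 + 694×0.366 + 1890×0.469 = 1676.2 lb/h.
water fraction in n11 = 0.4016.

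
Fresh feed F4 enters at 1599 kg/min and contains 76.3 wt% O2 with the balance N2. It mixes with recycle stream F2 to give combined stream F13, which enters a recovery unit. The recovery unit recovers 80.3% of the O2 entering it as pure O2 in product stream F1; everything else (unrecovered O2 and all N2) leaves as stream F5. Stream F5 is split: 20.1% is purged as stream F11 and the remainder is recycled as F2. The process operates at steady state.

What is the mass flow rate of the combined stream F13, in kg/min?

N2 enters only via F4 and leaves only via the purge: 1599×0.237 = 0.201×(N2 in F5), and the recovery unit passes all N2, so N2 in F13 = N2 in F5 = 1885.4 kg/min.
O2 in F13: m_A = 1599×0.763 + (1−0.201)·(1−0.803)·m_A, so m_A = 1220/0.8426 = 1447.9 kg/min.
F13 = 1447.9 + 1885.4 = 3333.3 kg/min.

3333 kg/min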